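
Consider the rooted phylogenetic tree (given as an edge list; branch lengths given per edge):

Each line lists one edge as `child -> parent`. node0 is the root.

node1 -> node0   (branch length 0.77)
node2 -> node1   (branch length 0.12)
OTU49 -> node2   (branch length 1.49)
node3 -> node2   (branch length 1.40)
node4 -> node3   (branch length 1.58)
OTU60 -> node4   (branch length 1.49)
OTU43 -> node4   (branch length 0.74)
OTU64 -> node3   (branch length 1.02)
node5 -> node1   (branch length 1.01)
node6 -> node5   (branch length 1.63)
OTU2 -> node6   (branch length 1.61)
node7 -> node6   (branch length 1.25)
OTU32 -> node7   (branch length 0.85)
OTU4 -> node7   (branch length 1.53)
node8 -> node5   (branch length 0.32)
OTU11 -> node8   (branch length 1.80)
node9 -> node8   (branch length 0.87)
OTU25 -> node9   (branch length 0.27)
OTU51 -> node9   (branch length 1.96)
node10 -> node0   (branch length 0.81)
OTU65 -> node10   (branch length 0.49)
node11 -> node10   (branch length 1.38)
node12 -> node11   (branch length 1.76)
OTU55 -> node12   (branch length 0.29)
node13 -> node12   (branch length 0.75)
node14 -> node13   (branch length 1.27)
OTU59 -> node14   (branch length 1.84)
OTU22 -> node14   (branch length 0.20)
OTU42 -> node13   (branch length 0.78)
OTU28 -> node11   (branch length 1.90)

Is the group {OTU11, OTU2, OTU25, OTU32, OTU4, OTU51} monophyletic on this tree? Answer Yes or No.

Yes

The most recent common ancestor of these taxa subtends ((OTU2,(OTU32,OTU4)),(OTU11,(OTU25,OTU51))).
That clade has exactly 6 tips — every listed taxon and nothing else — so the group is monophyletic.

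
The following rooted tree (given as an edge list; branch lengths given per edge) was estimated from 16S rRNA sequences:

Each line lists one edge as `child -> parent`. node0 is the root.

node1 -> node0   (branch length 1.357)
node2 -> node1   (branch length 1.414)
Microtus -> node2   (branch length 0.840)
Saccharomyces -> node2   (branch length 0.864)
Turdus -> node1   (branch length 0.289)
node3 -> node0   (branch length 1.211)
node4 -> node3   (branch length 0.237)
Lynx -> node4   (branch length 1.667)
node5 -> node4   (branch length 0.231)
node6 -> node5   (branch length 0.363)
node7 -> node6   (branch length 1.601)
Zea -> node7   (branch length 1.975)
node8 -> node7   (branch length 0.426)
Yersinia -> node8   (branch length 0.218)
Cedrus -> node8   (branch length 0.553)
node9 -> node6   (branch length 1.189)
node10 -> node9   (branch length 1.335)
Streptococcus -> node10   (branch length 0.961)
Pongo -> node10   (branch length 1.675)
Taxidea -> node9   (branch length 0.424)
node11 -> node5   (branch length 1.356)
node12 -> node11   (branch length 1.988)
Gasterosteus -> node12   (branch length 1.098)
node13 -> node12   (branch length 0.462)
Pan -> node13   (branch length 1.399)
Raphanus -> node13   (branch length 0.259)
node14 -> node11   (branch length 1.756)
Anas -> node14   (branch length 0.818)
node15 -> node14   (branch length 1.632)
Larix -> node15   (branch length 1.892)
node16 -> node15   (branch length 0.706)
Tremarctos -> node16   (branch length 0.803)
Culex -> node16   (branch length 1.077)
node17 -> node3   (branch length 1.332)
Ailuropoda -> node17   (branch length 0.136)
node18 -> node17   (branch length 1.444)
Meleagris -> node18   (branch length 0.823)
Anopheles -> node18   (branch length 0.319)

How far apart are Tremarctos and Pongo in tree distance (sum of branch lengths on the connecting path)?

10.815

The path runs Tremarctos → … → MRCA → … → Pongo; the MRCA is the node subtending (((Zea,(Yersinia,Cedrus)),((Streptococcus,Pongo),Taxidea)),((Gasterosteus,(Pan,Raphanus)),(Anas,(Larix,(Tremarctos,Culex))))).
Branch lengths along that path: 0.803 + 0.706 + 1.632 + 1.756 + 1.356 + 0.363 + 1.189 + 1.335 + 1.675 = 10.815.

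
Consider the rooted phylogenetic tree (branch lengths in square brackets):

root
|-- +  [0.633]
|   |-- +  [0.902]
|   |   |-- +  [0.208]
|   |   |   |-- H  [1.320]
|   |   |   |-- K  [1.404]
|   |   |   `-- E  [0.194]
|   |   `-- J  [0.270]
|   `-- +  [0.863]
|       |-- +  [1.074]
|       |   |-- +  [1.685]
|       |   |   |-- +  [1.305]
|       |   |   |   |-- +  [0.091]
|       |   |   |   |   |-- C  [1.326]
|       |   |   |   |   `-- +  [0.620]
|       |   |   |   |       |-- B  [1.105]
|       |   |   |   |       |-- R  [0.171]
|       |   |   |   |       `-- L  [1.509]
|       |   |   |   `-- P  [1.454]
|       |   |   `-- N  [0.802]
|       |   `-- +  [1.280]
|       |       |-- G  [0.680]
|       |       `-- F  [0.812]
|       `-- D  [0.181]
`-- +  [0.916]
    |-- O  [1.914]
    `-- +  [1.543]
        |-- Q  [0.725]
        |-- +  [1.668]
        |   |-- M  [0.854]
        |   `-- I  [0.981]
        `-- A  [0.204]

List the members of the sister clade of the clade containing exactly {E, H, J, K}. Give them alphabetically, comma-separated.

B, C, D, F, G, L, N, P, R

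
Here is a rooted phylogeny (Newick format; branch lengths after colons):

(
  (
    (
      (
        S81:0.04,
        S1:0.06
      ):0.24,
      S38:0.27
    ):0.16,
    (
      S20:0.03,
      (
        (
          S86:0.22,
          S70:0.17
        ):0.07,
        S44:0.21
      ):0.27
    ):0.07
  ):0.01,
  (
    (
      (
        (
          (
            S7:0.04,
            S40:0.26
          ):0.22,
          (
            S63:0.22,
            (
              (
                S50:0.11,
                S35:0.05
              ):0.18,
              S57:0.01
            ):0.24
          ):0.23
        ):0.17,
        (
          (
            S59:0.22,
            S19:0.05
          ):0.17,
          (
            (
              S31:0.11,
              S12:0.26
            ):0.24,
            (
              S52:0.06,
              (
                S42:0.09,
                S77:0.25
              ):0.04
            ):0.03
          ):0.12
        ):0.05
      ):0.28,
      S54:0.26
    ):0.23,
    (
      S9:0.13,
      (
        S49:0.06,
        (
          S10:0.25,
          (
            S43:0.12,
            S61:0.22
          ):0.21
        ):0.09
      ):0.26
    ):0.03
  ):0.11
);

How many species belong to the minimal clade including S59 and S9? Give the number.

19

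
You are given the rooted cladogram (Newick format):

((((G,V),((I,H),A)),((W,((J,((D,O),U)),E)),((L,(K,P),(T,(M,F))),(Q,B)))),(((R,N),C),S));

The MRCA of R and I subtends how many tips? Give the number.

The MRCA of R and I is the root, so the clade is the entire tree.
That clade contains 23 terminal taxa: A, B, C, D, E, F, G, H, I, J, K, L, M, N, O, P, Q, R, S, T, U, V, W.

23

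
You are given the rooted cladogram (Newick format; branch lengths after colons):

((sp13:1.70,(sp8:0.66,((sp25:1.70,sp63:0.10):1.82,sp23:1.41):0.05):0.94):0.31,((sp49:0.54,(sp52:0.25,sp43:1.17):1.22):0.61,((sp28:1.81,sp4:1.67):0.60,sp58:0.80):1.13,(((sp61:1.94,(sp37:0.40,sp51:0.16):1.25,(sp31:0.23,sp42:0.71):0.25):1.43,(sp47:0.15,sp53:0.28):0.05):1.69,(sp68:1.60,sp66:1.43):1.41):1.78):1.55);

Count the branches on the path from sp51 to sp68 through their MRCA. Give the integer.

The MRCA of sp51 and sp68 is the node subtending (((sp61,(sp37,sp51),(sp31,sp42)),(sp47,sp53)),(sp68,sp66)).
From sp51 up to that node: 4 branches. From sp68 up to the same node: 2 branches. Total: 4 + 2 = 6.

6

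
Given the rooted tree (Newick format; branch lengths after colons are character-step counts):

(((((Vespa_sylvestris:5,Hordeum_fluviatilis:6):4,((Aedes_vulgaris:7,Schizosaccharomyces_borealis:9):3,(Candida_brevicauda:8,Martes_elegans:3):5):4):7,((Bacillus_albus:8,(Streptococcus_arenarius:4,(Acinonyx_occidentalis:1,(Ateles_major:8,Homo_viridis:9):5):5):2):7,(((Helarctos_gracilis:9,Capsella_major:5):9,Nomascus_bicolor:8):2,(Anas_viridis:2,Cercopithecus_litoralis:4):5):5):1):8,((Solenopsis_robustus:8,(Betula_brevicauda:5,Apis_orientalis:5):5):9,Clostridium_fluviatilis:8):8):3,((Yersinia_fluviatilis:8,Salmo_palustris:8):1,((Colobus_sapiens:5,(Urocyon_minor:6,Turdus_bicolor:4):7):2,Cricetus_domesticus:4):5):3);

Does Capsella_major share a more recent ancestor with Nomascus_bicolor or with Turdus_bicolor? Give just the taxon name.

Nomascus_bicolor

The MRCA of Capsella_major and Nomascus_bicolor subtends ((Helarctos_gracilis,Capsella_major),Nomascus_bicolor) (3 taxa).
The MRCA of Capsella_major and Turdus_bicolor is the root, subtending the entire tree (26 taxa).
The first is nested inside the second, so Capsella_major shares a more recent common ancestor with Nomascus_bicolor.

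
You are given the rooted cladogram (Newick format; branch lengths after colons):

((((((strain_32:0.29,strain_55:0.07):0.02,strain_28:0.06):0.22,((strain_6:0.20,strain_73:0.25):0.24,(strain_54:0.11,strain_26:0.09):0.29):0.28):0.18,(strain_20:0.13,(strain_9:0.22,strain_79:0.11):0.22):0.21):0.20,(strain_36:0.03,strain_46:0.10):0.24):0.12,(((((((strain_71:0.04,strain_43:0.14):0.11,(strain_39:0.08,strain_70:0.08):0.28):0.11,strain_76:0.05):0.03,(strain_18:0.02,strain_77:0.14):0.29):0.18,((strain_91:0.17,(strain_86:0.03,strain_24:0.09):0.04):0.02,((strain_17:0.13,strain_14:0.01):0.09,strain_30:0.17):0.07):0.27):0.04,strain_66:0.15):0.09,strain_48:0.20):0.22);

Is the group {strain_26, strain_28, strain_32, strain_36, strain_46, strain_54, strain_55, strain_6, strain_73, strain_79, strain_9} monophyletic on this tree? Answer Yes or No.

No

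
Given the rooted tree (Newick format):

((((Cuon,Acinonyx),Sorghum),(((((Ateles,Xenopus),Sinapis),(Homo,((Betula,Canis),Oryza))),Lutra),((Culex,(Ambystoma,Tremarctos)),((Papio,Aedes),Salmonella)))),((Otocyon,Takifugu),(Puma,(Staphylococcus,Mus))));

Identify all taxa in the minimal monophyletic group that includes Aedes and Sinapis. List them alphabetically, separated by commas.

Aedes, Ambystoma, Ateles, Betula, Canis, Culex, Homo, Lutra, Oryza, Papio, Salmonella, Sinapis, Tremarctos, Xenopus

Tracing Aedes: it sits inside (Papio,Aedes).
Tracing Sinapis: it sits inside ((Ateles,Xenopus),Sinapis).
The smallest clade enclosing both is (((((Ateles,Xenopus),Sinapis),(Homo,((Betula,Canis),Oryza))),Lutra),((Culex,(Ambystoma,Tremarctos)),((Papio,Aedes),Salmonella))); the answer is its 14 terminal taxa in alphabetical order.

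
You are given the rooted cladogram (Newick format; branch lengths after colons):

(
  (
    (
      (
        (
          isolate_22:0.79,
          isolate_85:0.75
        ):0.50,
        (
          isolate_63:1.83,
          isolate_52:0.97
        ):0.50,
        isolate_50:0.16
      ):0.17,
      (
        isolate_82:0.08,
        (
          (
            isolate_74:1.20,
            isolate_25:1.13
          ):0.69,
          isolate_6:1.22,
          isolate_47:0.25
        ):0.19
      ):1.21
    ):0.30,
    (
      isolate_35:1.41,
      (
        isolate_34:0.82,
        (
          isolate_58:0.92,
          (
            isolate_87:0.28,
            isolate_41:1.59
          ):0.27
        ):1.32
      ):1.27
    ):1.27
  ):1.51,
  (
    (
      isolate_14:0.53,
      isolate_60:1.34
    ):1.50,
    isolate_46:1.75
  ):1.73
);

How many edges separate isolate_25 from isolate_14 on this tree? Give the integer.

The MRCA of isolate_25 and isolate_14 is the root of the tree.
From isolate_25 up to that node: 6 branches. From isolate_14 up to the same node: 3 branches. Total: 6 + 3 = 9.

9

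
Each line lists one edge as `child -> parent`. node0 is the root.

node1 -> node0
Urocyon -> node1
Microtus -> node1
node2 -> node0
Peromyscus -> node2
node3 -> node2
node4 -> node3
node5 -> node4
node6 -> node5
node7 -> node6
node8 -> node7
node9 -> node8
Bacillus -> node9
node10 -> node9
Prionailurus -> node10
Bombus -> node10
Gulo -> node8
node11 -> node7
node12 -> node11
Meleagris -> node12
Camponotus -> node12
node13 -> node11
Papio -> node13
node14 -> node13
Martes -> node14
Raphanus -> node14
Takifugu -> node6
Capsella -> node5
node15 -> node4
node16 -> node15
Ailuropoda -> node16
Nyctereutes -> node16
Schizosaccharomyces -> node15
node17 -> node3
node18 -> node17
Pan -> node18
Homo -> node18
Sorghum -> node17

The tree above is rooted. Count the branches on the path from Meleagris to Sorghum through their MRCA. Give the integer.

9

The MRCA of Meleagris and Sorghum is the node subtending (((((((Bacillus,(Prionailurus,Bombus)),Gulo),((Meleagris,Camponotus),(Papio,(Martes,Raphanus)))),Takifugu),Capsella),((Ailuropoda,Nyctereutes),Schizosaccharomyces)),((Pan,Homo),Sorghum)).
From Meleagris up to that node: 7 branches. From Sorghum up to the same node: 2 branches. Total: 7 + 2 = 9.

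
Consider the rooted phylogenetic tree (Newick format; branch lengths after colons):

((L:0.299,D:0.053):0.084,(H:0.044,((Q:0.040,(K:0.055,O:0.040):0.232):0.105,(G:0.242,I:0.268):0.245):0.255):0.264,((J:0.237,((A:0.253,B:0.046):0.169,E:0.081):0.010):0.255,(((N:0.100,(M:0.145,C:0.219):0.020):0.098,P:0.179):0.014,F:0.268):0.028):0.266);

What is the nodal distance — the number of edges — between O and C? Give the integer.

The MRCA of O and C is the root of the tree.
From O up to that node: 5 branches. From C up to the same node: 6 branches. Total: 5 + 6 = 11.

11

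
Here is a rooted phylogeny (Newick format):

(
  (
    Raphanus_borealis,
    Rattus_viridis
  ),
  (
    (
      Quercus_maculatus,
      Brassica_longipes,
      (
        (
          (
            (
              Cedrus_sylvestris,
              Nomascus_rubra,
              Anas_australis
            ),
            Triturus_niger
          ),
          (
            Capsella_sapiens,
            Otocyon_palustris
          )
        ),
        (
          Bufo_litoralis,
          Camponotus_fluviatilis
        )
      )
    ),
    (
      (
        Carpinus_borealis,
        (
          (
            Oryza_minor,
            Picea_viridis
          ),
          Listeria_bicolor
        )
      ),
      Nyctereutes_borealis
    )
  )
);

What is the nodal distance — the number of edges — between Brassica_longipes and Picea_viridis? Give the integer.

The MRCA of Brassica_longipes and Picea_viridis is the node subtending ((Quercus_maculatus,Brassica_longipes,((((Cedrus_sylvestris,Nomascus_rubra,Anas_australis),Triturus_niger),(Capsella_sapiens,Otocyon_palustris)),(Bufo_litoralis,Camponotus_fluviatilis))),((Carpinus_borealis,((Oryza_minor,Picea_viridis),Listeria_bicolor)),Nyctereutes_borealis)).
From Brassica_longipes up to that node: 2 branches. From Picea_viridis up to the same node: 5 branches. Total: 2 + 5 = 7.

7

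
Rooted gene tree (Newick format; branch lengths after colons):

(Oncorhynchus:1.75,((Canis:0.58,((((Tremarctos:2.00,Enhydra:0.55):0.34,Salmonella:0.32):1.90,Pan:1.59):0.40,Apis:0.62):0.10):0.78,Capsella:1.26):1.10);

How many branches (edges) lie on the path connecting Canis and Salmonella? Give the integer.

5

The MRCA of Canis and Salmonella is the node subtending (Canis,((((Tremarctos,Enhydra),Salmonella),Pan),Apis)).
From Canis up to that node: 1 branch. From Salmonella up to the same node: 4 branches. Total: 1 + 4 = 5.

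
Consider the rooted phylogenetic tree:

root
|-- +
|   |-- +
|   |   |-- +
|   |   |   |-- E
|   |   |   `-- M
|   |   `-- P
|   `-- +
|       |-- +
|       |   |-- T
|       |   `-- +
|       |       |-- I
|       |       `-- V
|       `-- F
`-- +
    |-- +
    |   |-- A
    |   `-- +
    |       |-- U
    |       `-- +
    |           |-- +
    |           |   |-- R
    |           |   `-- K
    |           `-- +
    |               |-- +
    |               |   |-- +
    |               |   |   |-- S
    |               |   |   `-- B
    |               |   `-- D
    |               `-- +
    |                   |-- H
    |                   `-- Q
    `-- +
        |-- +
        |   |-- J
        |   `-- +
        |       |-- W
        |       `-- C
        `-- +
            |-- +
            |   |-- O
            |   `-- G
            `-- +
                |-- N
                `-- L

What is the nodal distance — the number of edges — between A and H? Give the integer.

6

The MRCA of A and H is the node subtending (A,(U,((R,K),(((S,B),D),(H,Q))))).
From A up to that node: 1 branch. From H up to the same node: 5 branches. Total: 1 + 5 = 6.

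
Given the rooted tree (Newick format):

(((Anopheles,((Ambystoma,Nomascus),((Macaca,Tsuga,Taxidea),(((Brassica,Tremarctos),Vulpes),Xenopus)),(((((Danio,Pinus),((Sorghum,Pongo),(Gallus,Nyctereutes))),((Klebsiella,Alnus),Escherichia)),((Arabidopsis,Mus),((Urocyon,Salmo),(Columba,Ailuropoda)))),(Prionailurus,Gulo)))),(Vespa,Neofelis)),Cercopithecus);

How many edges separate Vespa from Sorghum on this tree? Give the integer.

The MRCA of Vespa and Sorghum is the node subtending ((Anopheles,((Ambystoma,Nomascus),((Macaca,Tsuga,Taxidea),(((Brassica,Tremarctos),Vulpes),Xenopus)),(((((Danio,Pinus),((Sorghum,Pongo),(Gallus,Nyctereutes))),((Klebsiella,Alnus),Escherichia)),((Arabidopsis,Mus),((Urocyon,Salmo),(Columba,Ailuropoda)))),(Prionailurus,Gulo)))),(Vespa,Neofelis)).
From Vespa up to that node: 2 branches. From Sorghum up to the same node: 9 branches. Total: 2 + 9 = 11.

11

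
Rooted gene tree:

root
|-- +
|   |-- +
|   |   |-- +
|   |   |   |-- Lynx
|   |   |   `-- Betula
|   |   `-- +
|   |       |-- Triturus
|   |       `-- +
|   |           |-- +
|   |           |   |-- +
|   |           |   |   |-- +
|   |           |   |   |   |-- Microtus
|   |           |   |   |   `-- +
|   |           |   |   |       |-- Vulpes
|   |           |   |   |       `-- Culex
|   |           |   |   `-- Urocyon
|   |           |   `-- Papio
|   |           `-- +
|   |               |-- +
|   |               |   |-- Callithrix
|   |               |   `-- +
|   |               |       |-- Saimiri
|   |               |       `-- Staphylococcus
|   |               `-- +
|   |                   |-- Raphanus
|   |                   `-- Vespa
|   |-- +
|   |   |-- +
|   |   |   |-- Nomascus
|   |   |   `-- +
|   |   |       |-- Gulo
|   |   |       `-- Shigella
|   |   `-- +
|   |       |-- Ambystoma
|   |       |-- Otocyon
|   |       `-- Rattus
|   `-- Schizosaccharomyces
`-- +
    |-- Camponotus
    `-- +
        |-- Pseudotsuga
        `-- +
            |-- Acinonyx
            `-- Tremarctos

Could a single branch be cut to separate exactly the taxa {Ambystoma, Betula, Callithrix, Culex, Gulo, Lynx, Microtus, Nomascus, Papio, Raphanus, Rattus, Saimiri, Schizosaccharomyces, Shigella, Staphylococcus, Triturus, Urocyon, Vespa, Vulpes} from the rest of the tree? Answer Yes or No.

No

The MRCA of the listed taxa subtends (((Lynx,Betula),(Triturus,((((Microtus,(Vulpes,Culex)),Urocyon),Papio),((Callithrix,(Saimiri,Staphylococcus)),(Raphanus,Vespa))))),((Nomascus,(Gulo,Shigella)),(Ambystoma,Otocyon,Rattus)),Schizosaccharomyces).
That clade also contains Otocyon, which is not in the proposed group, so the group is not monophyletic.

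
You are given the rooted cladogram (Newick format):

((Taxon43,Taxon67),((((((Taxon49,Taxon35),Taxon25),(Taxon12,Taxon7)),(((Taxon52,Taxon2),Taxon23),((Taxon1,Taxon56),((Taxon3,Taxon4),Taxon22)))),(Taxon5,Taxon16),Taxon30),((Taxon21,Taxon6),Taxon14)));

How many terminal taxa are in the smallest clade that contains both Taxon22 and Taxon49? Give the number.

The MRCA of Taxon22 and Taxon49 is the node subtending ((((Taxon49,Taxon35),Taxon25),(Taxon12,Taxon7)),(((Taxon52,Taxon2),Taxon23),((Taxon1,Taxon56),((Taxon3,Taxon4),Taxon22)))).
That clade contains 13 terminal taxa: Taxon1, Taxon12, Taxon2, Taxon22, Taxon23, Taxon25, Taxon3, Taxon35, Taxon4, Taxon49, Taxon52, Taxon56, Taxon7.

13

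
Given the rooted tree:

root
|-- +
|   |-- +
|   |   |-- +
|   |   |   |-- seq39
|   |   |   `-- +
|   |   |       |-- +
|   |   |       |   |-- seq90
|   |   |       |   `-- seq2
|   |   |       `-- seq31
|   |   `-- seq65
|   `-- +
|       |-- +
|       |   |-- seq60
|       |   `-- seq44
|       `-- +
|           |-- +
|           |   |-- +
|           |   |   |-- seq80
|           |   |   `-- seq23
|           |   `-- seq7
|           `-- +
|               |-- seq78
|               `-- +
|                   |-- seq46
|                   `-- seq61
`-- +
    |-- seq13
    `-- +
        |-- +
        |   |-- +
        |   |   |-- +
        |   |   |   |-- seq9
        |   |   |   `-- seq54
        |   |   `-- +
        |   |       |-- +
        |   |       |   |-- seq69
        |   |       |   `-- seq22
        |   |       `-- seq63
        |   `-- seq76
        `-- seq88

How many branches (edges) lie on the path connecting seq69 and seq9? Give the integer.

The MRCA of seq69 and seq9 is the node subtending ((seq9,seq54),((seq69,seq22),seq63)).
From seq69 up to that node: 3 branches. From seq9 up to the same node: 2 branches. Total: 3 + 2 = 5.

5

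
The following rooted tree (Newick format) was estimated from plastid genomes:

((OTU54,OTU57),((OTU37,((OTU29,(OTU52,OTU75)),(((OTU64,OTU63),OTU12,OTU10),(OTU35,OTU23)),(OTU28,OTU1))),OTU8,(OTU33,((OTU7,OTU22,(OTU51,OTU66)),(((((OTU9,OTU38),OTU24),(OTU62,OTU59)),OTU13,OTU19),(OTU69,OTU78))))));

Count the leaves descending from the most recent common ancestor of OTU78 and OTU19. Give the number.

The MRCA of OTU78 and OTU19 is the node subtending (((((OTU9,OTU38),OTU24),(OTU62,OTU59)),OTU13,OTU19),(OTU69,OTU78)).
That clade contains 9 terminal taxa: OTU13, OTU19, OTU24, OTU38, OTU59, OTU62, OTU69, OTU78, OTU9.

9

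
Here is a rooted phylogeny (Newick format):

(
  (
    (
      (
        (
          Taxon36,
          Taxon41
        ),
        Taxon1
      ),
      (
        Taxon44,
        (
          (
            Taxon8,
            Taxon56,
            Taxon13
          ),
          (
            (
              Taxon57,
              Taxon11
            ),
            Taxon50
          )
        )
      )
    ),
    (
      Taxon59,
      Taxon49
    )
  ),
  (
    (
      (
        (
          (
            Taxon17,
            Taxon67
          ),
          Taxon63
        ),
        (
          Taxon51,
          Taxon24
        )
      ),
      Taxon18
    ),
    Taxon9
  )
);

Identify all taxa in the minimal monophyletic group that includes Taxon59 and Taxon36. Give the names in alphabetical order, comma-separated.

Tracing Taxon59: it sits inside (Taxon59,Taxon49).
Tracing Taxon36: it sits inside (Taxon36,Taxon41).
The smallest clade enclosing both is ((((Taxon36,Taxon41),Taxon1),(Taxon44,((Taxon8,Taxon56,Taxon13),((Taxon57,Taxon11),Taxon50)))),(Taxon59,Taxon49)); the answer is its 12 terminal taxa in alphabetical order.

Taxon1, Taxon11, Taxon13, Taxon36, Taxon41, Taxon44, Taxon49, Taxon50, Taxon56, Taxon57, Taxon59, Taxon8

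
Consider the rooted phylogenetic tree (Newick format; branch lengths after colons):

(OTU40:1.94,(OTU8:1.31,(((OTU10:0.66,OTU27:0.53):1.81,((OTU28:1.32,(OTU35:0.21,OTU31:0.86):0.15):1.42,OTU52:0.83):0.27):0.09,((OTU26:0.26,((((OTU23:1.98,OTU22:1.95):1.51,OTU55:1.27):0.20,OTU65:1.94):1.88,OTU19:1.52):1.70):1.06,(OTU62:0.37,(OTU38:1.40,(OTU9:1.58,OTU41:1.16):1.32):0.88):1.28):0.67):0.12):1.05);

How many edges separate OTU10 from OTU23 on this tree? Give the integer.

10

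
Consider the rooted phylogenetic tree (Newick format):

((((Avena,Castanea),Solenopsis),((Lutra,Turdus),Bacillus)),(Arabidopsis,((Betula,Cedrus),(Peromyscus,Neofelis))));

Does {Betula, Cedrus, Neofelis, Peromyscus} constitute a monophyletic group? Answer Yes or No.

The most recent common ancestor of these taxa subtends ((Betula,Cedrus),(Peromyscus,Neofelis)).
That clade has exactly 4 tips — every listed taxon and nothing else — so the group is monophyletic.

Yes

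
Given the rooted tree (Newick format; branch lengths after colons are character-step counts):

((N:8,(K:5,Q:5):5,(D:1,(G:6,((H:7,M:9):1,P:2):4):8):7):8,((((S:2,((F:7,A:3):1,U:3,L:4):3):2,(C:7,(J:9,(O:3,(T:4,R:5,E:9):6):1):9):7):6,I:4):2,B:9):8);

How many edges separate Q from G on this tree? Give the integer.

5

The MRCA of Q and G is the node subtending (N,(K,Q),(D,(G,((H,M),P)))).
From Q up to that node: 2 branches. From G up to the same node: 3 branches. Total: 2 + 3 = 5.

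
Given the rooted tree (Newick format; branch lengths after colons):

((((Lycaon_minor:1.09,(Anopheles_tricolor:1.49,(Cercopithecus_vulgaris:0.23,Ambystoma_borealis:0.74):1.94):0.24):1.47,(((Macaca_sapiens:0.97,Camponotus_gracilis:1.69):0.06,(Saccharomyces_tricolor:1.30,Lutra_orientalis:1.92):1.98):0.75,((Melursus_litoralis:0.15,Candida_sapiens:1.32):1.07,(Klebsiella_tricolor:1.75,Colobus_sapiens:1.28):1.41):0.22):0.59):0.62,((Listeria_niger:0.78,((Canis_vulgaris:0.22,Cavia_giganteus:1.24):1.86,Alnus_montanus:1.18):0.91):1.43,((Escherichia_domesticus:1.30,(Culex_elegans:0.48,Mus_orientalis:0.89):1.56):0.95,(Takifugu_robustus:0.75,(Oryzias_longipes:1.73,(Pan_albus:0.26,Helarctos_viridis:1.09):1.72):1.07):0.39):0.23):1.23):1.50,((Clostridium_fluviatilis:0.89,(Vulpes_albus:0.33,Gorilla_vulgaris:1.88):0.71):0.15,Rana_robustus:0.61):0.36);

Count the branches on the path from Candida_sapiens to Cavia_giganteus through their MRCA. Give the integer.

10

The MRCA of Candida_sapiens and Cavia_giganteus is the node subtending (((Lycaon_minor,(Anopheles_tricolor,(Cercopithecus_vulgaris,Ambystoma_borealis))),(((Macaca_sapiens,Camponotus_gracilis),(Saccharomyces_tricolor,Lutra_orientalis)),((Melursus_litoralis,Candida_sapiens),(Klebsiella_tricolor,Colobus_sapiens)))),((Listeria_niger,((Canis_vulgaris,Cavia_giganteus),Alnus_montanus)),((Escherichia_domesticus,(Culex_elegans,Mus_orientalis)),(Takifugu_robustus,(Oryzias_longipes,(Pan_albus,Helarctos_viridis)))))).
From Candida_sapiens up to that node: 5 branches. From Cavia_giganteus up to the same node: 5 branches. Total: 5 + 5 = 10.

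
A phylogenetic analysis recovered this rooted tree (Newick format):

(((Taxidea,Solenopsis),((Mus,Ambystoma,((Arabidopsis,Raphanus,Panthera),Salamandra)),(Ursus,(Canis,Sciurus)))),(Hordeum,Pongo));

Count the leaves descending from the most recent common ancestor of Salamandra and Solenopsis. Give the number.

The MRCA of Salamandra and Solenopsis is the node subtending ((Taxidea,Solenopsis),((Mus,Ambystoma,((Arabidopsis,Raphanus,Panthera),Salamandra)),(Ursus,(Canis,Sciurus)))).
That clade contains 11 terminal taxa: Ambystoma, Arabidopsis, Canis, Mus, Panthera, Raphanus, Salamandra, Sciurus, Solenopsis, Taxidea, Ursus.

11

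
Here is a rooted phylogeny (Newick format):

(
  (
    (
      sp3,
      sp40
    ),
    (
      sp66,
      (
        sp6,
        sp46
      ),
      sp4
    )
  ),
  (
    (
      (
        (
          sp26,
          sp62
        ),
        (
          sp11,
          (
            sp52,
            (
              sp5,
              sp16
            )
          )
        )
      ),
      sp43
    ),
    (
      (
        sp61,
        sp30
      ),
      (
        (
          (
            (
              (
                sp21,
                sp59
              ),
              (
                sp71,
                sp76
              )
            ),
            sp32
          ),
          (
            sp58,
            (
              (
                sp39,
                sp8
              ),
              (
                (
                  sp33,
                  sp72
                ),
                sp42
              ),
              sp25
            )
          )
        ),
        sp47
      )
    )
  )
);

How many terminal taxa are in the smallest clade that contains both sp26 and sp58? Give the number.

22

The MRCA of sp26 and sp58 is the node subtending ((((sp26,sp62),(sp11,(sp52,(sp5,sp16)))),sp43),((sp61,sp30),(((((sp21,sp59),(sp71,sp76)),sp32),(sp58,((sp39,sp8),((sp33,sp72),sp42),sp25))),sp47))).
That clade contains 22 terminal taxa: sp11, sp16, sp21, sp25, sp26, sp30, sp32, sp33, sp39, sp42, sp43, sp47, sp5, sp52, sp58, sp59, sp61, sp62, sp71, sp72, sp76, sp8.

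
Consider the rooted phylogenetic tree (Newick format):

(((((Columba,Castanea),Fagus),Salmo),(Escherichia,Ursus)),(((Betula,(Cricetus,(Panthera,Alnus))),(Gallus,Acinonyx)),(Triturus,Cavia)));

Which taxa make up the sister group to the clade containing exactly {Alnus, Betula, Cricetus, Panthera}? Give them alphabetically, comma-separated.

The clade containing exactly {Alnus, Betula, Cricetus, Panthera} attaches to the tree at the node subtending ((Betula,(Cricetus,(Panthera,Alnus))),(Gallus,Acinonyx)).
The other lineage descending from that same node — the sister group — is (Gallus,Acinonyx); its 2 tips in alphabetical order are the answer.

Acinonyx, Gallus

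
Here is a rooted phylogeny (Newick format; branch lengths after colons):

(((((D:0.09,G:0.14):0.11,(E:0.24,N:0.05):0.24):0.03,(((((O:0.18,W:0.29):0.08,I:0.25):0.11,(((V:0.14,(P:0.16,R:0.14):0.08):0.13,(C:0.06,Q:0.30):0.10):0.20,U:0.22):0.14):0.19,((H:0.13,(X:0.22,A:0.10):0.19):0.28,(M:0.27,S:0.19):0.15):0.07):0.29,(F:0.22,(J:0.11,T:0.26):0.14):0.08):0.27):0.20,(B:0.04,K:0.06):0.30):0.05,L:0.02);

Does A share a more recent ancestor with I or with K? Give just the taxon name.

I

The MRCA of A and I subtends ((((O,W),I),(((V,(P,R)),(C,Q)),U)),((H,(X,A)),(M,S))) (14 taxa).
The MRCA of A and K subtends ((((D,G),(E,N)),(((((O,W),I),(((V,(P,R)),(C,Q)),U)),((H,(X,A)),(M,S))),(F,(J,T)))),(B,K)) (23 taxa).
The first is nested inside the second, so A shares a more recent common ancestor with I.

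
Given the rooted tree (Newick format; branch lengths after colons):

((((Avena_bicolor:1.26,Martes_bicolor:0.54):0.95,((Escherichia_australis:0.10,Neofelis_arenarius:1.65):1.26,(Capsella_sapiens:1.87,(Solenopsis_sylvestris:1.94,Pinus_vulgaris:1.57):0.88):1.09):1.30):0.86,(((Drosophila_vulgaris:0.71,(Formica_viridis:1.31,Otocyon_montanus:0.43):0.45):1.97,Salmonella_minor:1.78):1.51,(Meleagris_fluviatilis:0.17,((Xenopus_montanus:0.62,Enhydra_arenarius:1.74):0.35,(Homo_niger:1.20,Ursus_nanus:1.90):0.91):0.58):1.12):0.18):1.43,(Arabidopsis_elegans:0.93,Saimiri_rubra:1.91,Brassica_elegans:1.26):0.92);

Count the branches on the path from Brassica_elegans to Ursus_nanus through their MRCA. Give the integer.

The MRCA of Brassica_elegans and Ursus_nanus is the root of the tree.
From Brassica_elegans up to that node: 2 branches. From Ursus_nanus up to the same node: 6 branches. Total: 2 + 6 = 8.

8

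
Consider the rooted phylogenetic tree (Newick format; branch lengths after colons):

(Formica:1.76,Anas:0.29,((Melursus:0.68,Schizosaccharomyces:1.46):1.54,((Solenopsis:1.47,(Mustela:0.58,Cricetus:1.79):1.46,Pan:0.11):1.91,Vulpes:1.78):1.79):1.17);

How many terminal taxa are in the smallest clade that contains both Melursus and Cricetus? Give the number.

The MRCA of Melursus and Cricetus is the node subtending ((Melursus,Schizosaccharomyces),((Solenopsis,(Mustela,Cricetus),Pan),Vulpes)).
That clade contains 7 terminal taxa: Cricetus, Melursus, Mustela, Pan, Schizosaccharomyces, Solenopsis, Vulpes.

7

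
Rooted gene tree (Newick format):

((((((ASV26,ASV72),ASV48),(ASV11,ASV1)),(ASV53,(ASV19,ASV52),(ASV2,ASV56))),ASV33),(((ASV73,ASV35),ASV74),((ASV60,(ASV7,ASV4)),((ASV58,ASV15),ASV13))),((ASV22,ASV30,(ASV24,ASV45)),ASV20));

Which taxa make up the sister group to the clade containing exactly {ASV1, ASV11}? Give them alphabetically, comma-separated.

ASV26, ASV48, ASV72

The clade containing exactly {ASV1, ASV11} attaches to the tree at the node subtending (((ASV26,ASV72),ASV48),(ASV11,ASV1)).
The other lineage descending from that same node — the sister group — is ((ASV26,ASV72),ASV48); its 3 tips in alphabetical order are the answer.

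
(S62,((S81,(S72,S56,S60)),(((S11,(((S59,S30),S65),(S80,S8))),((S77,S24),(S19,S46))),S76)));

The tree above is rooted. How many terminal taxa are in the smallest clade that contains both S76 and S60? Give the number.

15

The MRCA of S76 and S60 is the node subtending ((S81,(S72,S56,S60)),(((S11,(((S59,S30),S65),(S80,S8))),((S77,S24),(S19,S46))),S76)).
That clade contains 15 terminal taxa: S11, S19, S24, S30, S46, S56, S59, S60, S65, S72, S76, S77, S8, S80, S81.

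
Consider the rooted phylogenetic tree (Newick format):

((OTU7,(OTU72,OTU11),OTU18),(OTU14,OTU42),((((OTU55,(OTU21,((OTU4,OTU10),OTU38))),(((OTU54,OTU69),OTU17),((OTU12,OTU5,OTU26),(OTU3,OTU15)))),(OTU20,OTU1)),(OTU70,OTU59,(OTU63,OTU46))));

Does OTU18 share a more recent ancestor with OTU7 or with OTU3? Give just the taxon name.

OTU7

The MRCA of OTU18 and OTU7 subtends (OTU7,(OTU72,OTU11),OTU18) (4 taxa).
The MRCA of OTU18 and OTU3 is the root, subtending the entire tree (25 taxa).
The first is nested inside the second, so OTU18 shares a more recent common ancestor with OTU7.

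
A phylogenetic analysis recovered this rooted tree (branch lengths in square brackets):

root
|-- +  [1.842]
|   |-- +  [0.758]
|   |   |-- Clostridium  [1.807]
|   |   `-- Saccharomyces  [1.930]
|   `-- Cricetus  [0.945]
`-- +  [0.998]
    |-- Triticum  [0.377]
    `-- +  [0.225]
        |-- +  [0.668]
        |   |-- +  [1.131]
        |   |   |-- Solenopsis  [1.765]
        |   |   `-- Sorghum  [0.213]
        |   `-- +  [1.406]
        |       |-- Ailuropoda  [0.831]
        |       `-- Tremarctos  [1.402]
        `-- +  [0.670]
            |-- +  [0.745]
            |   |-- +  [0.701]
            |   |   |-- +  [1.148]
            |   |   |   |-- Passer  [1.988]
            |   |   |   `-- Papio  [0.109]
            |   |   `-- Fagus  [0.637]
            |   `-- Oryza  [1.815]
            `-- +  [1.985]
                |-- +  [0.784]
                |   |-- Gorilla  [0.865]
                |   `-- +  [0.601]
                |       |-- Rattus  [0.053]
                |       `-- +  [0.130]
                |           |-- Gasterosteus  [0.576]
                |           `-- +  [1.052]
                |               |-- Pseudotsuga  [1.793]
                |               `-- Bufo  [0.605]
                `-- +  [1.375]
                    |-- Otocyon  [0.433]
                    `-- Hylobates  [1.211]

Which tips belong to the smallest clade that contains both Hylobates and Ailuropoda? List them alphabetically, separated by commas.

Ailuropoda, Bufo, Fagus, Gasterosteus, Gorilla, Hylobates, Oryza, Otocyon, Papio, Passer, Pseudotsuga, Rattus, Solenopsis, Sorghum, Tremarctos

Tracing Hylobates: it sits inside (Otocyon,Hylobates).
Tracing Ailuropoda: it sits inside (Ailuropoda,Tremarctos).
The smallest clade enclosing both is (((Solenopsis,Sorghum),(Ailuropoda,Tremarctos)),((((Passer,Papio),Fagus),Oryza),((Gorilla,(Rattus,(Gasterosteus,(Pseudotsuga,Bufo)))),(Otocyon,Hylobates)))); the answer is its 15 terminal taxa in alphabetical order.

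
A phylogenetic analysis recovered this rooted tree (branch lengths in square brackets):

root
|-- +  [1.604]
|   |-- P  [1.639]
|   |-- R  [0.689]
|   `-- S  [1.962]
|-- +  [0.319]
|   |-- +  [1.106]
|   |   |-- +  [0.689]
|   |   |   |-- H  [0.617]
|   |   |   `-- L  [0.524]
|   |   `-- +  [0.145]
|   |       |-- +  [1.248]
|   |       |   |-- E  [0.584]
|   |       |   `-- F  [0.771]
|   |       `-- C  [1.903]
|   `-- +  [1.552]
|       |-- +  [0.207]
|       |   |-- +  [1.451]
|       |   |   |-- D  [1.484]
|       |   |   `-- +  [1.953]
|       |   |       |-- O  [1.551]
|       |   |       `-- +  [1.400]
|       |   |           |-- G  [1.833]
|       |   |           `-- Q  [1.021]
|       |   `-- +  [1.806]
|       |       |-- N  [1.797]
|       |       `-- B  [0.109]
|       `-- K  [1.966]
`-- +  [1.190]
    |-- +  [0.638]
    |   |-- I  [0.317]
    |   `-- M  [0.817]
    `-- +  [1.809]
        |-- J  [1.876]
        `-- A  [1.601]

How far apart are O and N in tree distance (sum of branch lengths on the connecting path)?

The path runs O → … → MRCA → … → N; the MRCA is the node subtending ((D,(O,(G,Q))),(N,B)).
Branch lengths along that path: 1.551 + 1.953 + 1.451 + 1.806 + 1.797 = 8.558.

8.558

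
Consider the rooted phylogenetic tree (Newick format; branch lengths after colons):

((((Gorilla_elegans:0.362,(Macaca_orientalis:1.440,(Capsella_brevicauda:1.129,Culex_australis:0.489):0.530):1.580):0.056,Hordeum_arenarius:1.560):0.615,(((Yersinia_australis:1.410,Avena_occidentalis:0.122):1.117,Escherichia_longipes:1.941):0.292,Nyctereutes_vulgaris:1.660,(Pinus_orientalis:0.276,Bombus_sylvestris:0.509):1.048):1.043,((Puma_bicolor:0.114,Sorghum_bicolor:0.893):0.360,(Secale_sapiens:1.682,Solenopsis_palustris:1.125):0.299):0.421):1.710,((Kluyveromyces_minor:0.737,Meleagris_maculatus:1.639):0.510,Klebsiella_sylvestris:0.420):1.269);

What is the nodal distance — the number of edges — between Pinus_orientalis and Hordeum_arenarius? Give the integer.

The MRCA of Pinus_orientalis and Hordeum_arenarius is the node subtending (((Gorilla_elegans,(Macaca_orientalis,(Capsella_brevicauda,Culex_australis))),Hordeum_arenarius),(((Yersinia_australis,Avena_occidentalis),Escherichia_longipes),Nyctereutes_vulgaris,(Pinus_orientalis,Bombus_sylvestris)),((Puma_bicolor,Sorghum_bicolor),(Secale_sapiens,Solenopsis_palustris))).
From Pinus_orientalis up to that node: 3 branches. From Hordeum_arenarius up to the same node: 2 branches. Total: 3 + 2 = 5.

5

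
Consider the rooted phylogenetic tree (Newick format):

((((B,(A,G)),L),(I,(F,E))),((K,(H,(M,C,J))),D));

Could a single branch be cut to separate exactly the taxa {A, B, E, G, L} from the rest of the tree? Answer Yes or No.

No

The MRCA of the listed taxa subtends (((B,(A,G)),L),(I,(F,E))).
That clade also contains F, I, which are not in the proposed group, so the group is not monophyletic.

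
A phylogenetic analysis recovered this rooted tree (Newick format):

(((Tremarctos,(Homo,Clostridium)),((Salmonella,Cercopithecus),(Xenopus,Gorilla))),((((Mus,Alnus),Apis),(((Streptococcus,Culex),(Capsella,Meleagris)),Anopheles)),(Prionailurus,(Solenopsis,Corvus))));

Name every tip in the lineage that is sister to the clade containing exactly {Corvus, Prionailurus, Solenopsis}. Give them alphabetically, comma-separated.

Alnus, Anopheles, Apis, Capsella, Culex, Meleagris, Mus, Streptococcus

The clade containing exactly {Corvus, Prionailurus, Solenopsis} attaches to the tree at the node subtending ((((Mus,Alnus),Apis),(((Streptococcus,Culex),(Capsella,Meleagris)),Anopheles)),(Prionailurus,(Solenopsis,Corvus))).
The other lineage descending from that same node — the sister group — is (((Mus,Alnus),Apis),(((Streptococcus,Culex),(Capsella,Meleagris)),Anopheles)); its 8 tips in alphabetical order are the answer.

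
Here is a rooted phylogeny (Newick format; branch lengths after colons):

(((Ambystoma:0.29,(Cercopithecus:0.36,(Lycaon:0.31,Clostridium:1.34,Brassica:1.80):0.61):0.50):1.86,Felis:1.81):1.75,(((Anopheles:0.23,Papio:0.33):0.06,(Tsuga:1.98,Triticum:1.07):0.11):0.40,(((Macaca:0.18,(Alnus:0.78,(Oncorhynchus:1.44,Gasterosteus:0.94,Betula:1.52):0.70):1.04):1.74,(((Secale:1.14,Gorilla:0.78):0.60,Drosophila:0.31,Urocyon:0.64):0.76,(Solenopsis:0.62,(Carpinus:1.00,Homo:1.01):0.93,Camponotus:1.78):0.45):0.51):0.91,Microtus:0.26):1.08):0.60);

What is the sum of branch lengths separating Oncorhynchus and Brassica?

14.03

The path runs Oncorhynchus → … → MRCA → … → Brassica; the MRCA is the root of the tree.
Branch lengths along that path: 1.44 + 0.70 + 1.04 + 1.74 + 0.91 + 1.08 + 0.60 + 1.75 + 1.86 + 0.50 + 0.61 + 1.80 = 14.03.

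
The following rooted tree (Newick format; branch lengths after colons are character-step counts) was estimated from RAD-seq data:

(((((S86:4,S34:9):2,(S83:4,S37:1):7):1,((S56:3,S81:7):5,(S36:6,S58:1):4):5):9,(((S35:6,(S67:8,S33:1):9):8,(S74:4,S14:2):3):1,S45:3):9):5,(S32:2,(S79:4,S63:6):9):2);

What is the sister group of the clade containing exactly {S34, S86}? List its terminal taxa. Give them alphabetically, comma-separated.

The clade containing exactly {S34, S86} attaches to the tree at the node subtending ((S86,S34),(S83,S37)).
The other lineage descending from that same node — the sister group — is (S83,S37); its 2 tips in alphabetical order are the answer.

S37, S83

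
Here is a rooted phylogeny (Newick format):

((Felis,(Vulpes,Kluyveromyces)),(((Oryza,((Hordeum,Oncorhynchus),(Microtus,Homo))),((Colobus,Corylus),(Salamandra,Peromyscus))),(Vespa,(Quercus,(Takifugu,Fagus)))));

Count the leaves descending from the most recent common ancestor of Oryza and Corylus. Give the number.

The MRCA of Oryza and Corylus is the node subtending ((Oryza,((Hordeum,Oncorhynchus),(Microtus,Homo))),((Colobus,Corylus),(Salamandra,Peromyscus))).
That clade contains 9 terminal taxa: Colobus, Corylus, Homo, Hordeum, Microtus, Oncorhynchus, Oryza, Peromyscus, Salamandra.

9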